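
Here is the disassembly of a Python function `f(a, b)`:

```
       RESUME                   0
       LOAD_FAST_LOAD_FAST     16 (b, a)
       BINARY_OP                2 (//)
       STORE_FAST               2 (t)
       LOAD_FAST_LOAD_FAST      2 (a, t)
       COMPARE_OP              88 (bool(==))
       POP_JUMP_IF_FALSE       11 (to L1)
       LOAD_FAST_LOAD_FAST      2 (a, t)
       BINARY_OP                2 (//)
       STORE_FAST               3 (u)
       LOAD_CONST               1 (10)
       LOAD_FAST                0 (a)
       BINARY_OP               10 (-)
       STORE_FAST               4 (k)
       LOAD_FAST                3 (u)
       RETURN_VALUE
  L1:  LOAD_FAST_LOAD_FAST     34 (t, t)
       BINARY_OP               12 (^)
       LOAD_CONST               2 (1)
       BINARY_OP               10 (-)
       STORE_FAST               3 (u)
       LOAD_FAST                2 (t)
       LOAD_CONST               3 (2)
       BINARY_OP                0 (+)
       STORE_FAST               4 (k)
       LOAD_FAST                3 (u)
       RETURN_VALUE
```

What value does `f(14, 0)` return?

-1

LOAD_FAST_LOAD_FAST b,a → push 0,14. Stack: [0, 14]
BINARY_OP // → 0 // 14 = 0. Stack: [0]
STORE_FAST t → t=0. Stack: []
LOAD_FAST_LOAD_FAST a,t → push 14,0. Stack: [14, 0]
COMPARE_OP bool(==) → 14 vs 0 = False. Stack: [False]
POP_JUMP_IF_FALSE → pop False; jump. Stack: []
LOAD_FAST_LOAD_FAST t,t → push 0,0. Stack: [0, 0]
BINARY_OP ^ → 0 ^ 0 = 0. Stack: [0]
LOAD_CONST → push 1. Stack: [0, 1]
BINARY_OP - → 0 - 1 = -1. Stack: [-1]
STORE_FAST u → u=-1. Stack: []
LOAD_FAST t → push 0. Stack: [0]
LOAD_CONST → push 2. Stack: [0, 2]
BINARY_OP + → 0 + 2 = 2. Stack: [2]
STORE_FAST k → k=2. Stack: []
LOAD_FAST u → push -1. Stack: [-1]
RETURN_VALUE → return -1.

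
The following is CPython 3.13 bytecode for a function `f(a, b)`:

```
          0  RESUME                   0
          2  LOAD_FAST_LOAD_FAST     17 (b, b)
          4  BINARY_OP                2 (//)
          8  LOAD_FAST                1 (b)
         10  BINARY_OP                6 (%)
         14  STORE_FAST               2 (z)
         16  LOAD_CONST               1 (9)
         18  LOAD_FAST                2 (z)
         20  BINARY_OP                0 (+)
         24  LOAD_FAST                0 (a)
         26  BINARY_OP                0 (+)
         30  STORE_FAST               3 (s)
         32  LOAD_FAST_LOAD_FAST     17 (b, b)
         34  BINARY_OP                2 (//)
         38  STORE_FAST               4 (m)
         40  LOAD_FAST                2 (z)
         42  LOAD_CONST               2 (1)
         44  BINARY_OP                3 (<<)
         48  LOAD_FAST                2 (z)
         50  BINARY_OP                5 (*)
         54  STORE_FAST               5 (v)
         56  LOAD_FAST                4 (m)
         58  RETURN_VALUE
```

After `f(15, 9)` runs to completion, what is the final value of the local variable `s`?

LOAD_FAST_LOAD_FAST b,b → push 9,9. Stack: [9, 9]
BINARY_OP // → 9 // 9 = 1. Stack: [1]
LOAD_FAST b → push 9. Stack: [1, 9]
BINARY_OP % → 1 % 9 = 1. Stack: [1]
STORE_FAST z → z=1. Stack: []
LOAD_CONST → push 9. Stack: [9]
LOAD_FAST z → push 1. Stack: [9, 1]
BINARY_OP + → 9 + 1 = 10. Stack: [10]
LOAD_FAST a → push 15. Stack: [10, 15]
BINARY_OP + → 10 + 15 = 25. Stack: [25]
STORE_FAST s → s=25. Stack: []
LOAD_FAST_LOAD_FAST b,b → push 9,9. Stack: [9, 9]
BINARY_OP // → 9 // 9 = 1. Stack: [1]
STORE_FAST m → m=1. Stack: []
LOAD_FAST z → push 1. Stack: [1]
LOAD_CONST → push 1. Stack: [1, 1]
BINARY_OP << → 1 << 1 = 2. Stack: [2]
LOAD_FAST z → push 1. Stack: [2, 1]
BINARY_OP * → 2 * 1 = 2. Stack: [2]
STORE_FAST v → v=2. Stack: []
LOAD_FAST m → push 1. Stack: [1]
RETURN_VALUE → return 1.

25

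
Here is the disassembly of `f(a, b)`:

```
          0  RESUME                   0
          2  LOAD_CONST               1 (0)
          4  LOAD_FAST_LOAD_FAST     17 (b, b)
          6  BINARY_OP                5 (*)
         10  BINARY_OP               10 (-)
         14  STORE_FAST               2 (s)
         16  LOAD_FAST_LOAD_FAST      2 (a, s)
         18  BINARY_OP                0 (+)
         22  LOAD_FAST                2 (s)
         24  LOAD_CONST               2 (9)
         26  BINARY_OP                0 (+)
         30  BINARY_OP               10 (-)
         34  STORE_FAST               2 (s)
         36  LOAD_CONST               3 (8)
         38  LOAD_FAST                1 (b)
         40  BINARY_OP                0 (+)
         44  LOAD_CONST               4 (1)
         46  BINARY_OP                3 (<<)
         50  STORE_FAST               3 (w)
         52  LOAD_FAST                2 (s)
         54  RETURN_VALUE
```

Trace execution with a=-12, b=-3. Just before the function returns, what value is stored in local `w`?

LOAD_CONST → push 0. Stack: [0]
LOAD_FAST_LOAD_FAST b,b → push -3,-3. Stack: [0, -3, -3]
BINARY_OP * → -3 * -3 = 9. Stack: [0, 9]
BINARY_OP - → 0 - 9 = -9. Stack: [-9]
STORE_FAST s → s=-9. Stack: []
LOAD_FAST_LOAD_FAST a,s → push -12,-9. Stack: [-12, -9]
BINARY_OP + → -12 + -9 = -21. Stack: [-21]
LOAD_FAST s → push -9. Stack: [-21, -9]
LOAD_CONST → push 9. Stack: [-21, -9, 9]
BINARY_OP + → -9 + 9 = 0. Stack: [-21, 0]
BINARY_OP - → -21 - 0 = -21. Stack: [-21]
STORE_FAST s → s=-21. Stack: []
LOAD_CONST → push 8. Stack: [8]
LOAD_FAST b → push -3. Stack: [8, -3]
BINARY_OP + → 8 + -3 = 5. Stack: [5]
LOAD_CONST → push 1. Stack: [5, 1]
BINARY_OP << → 5 << 1 = 10. Stack: [10]
STORE_FAST w → w=10. Stack: []
LOAD_FAST s → push -21. Stack: [-21]
RETURN_VALUE → return -21.

10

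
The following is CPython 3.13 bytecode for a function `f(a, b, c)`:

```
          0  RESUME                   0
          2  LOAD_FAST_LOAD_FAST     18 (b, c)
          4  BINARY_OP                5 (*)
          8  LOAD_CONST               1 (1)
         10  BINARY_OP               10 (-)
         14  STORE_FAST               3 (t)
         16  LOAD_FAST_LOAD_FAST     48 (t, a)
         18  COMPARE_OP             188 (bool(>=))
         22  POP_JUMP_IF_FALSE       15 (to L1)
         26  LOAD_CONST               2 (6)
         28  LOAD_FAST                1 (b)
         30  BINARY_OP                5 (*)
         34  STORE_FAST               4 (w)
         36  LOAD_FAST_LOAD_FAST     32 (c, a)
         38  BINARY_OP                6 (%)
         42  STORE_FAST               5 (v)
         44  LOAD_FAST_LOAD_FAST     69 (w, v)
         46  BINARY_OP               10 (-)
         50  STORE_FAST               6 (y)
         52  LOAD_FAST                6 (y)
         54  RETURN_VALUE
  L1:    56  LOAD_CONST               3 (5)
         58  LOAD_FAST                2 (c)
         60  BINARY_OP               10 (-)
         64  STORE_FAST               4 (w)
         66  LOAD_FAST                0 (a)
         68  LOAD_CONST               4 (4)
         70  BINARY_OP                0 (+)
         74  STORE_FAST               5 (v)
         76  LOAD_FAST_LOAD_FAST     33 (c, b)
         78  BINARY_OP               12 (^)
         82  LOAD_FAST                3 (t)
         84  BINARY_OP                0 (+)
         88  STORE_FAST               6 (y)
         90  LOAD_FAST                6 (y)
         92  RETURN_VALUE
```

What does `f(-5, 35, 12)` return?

LOAD_FAST_LOAD_FAST b,c → push 35,12. Stack: [35, 12]
BINARY_OP * → 35 * 12 = 420. Stack: [420]
LOAD_CONST → push 1. Stack: [420, 1]
BINARY_OP - → 420 - 1 = 419. Stack: [419]
STORE_FAST t → t=419. Stack: []
LOAD_FAST_LOAD_FAST t,a → push 419,-5. Stack: [419, -5]
COMPARE_OP bool(>=) → 419 vs -5 = True. Stack: [True]
POP_JUMP_IF_FALSE → pop True; no jump. Stack: []
LOAD_CONST → push 6. Stack: [6]
LOAD_FAST b → push 35. Stack: [6, 35]
BINARY_OP * → 6 * 35 = 210. Stack: [210]
STORE_FAST w → w=210. Stack: []
LOAD_FAST_LOAD_FAST c,a → push 12,-5. Stack: [12, -5]
BINARY_OP % → 12 % -5 = -3. Stack: [-3]
STORE_FAST v → v=-3. Stack: []
LOAD_FAST_LOAD_FAST w,v → push 210,-3. Stack: [210, -3]
BINARY_OP - → 210 - -3 = 213. Stack: [213]
STORE_FAST y → y=213. Stack: []
LOAD_FAST y → push 213. Stack: [213]
RETURN_VALUE → return 213.

213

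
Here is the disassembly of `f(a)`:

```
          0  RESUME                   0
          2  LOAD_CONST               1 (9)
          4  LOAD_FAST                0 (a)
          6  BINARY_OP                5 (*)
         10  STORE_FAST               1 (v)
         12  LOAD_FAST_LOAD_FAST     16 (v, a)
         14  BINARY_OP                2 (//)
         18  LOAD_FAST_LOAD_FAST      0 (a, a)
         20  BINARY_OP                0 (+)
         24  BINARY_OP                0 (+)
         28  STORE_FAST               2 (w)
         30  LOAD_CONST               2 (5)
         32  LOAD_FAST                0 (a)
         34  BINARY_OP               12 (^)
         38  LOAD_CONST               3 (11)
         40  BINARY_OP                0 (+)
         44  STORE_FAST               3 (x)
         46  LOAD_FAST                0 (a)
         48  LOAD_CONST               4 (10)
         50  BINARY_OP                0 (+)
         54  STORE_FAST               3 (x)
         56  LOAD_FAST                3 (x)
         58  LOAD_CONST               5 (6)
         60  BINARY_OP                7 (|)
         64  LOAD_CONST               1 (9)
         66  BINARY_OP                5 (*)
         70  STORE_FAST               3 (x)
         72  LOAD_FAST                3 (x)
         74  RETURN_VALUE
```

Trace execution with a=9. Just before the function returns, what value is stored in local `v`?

LOAD_CONST → push 9. Stack: [9]
LOAD_FAST a → push 9. Stack: [9, 9]
BINARY_OP * → 9 * 9 = 81. Stack: [81]
STORE_FAST v → v=81. Stack: []
LOAD_FAST_LOAD_FAST v,a → push 81,9. Stack: [81, 9]
BINARY_OP // → 81 // 9 = 9. Stack: [9]
LOAD_FAST_LOAD_FAST a,a → push 9,9. Stack: [9, 9, 9]
BINARY_OP + → 9 + 9 = 18. Stack: [9, 18]
BINARY_OP + → 9 + 18 = 27. Stack: [27]
STORE_FAST w → w=27. Stack: []
LOAD_CONST → push 5. Stack: [5]
LOAD_FAST a → push 9. Stack: [5, 9]
BINARY_OP ^ → 5 ^ 9 = 12. Stack: [12]
LOAD_CONST → push 11. Stack: [12, 11]
BINARY_OP + → 12 + 11 = 23. Stack: [23]
STORE_FAST x → x=23. Stack: []
LOAD_FAST a → push 9. Stack: [9]
LOAD_CONST → push 10. Stack: [9, 10]
BINARY_OP + → 9 + 10 = 19. Stack: [19]
STORE_FAST x → x=19. Stack: []
LOAD_FAST x → push 19. Stack: [19]
LOAD_CONST → push 6. Stack: [19, 6]
BINARY_OP | → 19 | 6 = 23. Stack: [23]
LOAD_CONST → push 9. Stack: [23, 9]
BINARY_OP * → 23 * 9 = 207. Stack: [207]
STORE_FAST x → x=207. Stack: []
LOAD_FAST x → push 207. Stack: [207]
RETURN_VALUE → return 207.

81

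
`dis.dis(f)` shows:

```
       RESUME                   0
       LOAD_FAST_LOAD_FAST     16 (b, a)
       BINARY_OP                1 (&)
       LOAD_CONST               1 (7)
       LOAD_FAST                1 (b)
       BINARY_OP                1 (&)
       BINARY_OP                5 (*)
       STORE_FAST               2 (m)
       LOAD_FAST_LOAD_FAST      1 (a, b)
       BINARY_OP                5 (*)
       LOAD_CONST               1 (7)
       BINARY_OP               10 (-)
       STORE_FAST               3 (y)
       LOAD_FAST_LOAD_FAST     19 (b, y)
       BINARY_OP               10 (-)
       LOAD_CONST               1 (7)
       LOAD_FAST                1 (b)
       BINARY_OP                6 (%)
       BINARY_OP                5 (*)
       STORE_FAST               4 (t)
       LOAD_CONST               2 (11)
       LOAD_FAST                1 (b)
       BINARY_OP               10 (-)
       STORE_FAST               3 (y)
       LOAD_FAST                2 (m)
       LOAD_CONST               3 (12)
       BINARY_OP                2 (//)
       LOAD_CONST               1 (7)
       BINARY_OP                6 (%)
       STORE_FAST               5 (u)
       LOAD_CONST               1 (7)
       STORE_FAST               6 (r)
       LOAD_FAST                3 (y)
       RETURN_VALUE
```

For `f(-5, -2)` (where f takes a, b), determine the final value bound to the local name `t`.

5

LOAD_FAST_LOAD_FAST b,a → push -2,-5. Stack: [-2, -5]
BINARY_OP & → -2 & -5 = -6. Stack: [-6]
LOAD_CONST → push 7. Stack: [-6, 7]
LOAD_FAST b → push -2. Stack: [-6, 7, -2]
BINARY_OP & → 7 & -2 = 6. Stack: [-6, 6]
BINARY_OP * → -6 * 6 = -36. Stack: [-36]
STORE_FAST m → m=-36. Stack: []
LOAD_FAST_LOAD_FAST a,b → push -5,-2. Stack: [-5, -2]
BINARY_OP * → -5 * -2 = 10. Stack: [10]
LOAD_CONST → push 7. Stack: [10, 7]
BINARY_OP - → 10 - 7 = 3. Stack: [3]
STORE_FAST y → y=3. Stack: []
LOAD_FAST_LOAD_FAST b,y → push -2,3. Stack: [-2, 3]
BINARY_OP - → -2 - 3 = -5. Stack: [-5]
LOAD_CONST → push 7. Stack: [-5, 7]
LOAD_FAST b → push -2. Stack: [-5, 7, -2]
BINARY_OP % → 7 % -2 = -1. Stack: [-5, -1]
BINARY_OP * → -5 * -1 = 5. Stack: [5]
STORE_FAST t → t=5. Stack: []
LOAD_CONST → push 11. Stack: [11]
LOAD_FAST b → push -2. Stack: [11, -2]
BINARY_OP - → 11 - -2 = 13. Stack: [13]
STORE_FAST y → y=13. Stack: []
LOAD_FAST m → push -36. Stack: [-36]
LOAD_CONST → push 12. Stack: [-36, 12]
BINARY_OP // → -36 // 12 = -3. Stack: [-3]
LOAD_CONST → push 7. Stack: [-3, 7]
BINARY_OP % → -3 % 7 = 4. Stack: [4]
STORE_FAST u → u=4. Stack: []
LOAD_CONST → push 7. Stack: [7]
STORE_FAST r → r=7. Stack: []
LOAD_FAST y → push 13. Stack: [13]
RETURN_VALUE → return 13.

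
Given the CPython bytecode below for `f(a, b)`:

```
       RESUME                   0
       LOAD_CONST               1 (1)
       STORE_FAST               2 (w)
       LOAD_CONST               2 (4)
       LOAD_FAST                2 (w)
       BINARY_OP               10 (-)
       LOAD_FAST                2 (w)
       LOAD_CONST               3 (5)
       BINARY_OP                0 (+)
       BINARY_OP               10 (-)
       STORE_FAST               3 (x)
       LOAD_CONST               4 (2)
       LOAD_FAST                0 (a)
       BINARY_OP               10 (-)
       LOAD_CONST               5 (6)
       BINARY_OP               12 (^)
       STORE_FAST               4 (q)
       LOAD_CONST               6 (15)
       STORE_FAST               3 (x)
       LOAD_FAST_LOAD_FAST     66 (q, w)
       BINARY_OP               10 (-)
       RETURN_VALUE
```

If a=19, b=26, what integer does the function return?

-24

LOAD_CONST → push 1. Stack: [1]
STORE_FAST w → w=1. Stack: []
LOAD_CONST → push 4. Stack: [4]
LOAD_FAST w → push 1. Stack: [4, 1]
BINARY_OP - → 4 - 1 = 3. Stack: [3]
LOAD_FAST w → push 1. Stack: [3, 1]
LOAD_CONST → push 5. Stack: [3, 1, 5]
BINARY_OP + → 1 + 5 = 6. Stack: [3, 6]
BINARY_OP - → 3 - 6 = -3. Stack: [-3]
STORE_FAST x → x=-3. Stack: []
LOAD_CONST → push 2. Stack: [2]
LOAD_FAST a → push 19. Stack: [2, 19]
BINARY_OP - → 2 - 19 = -17. Stack: [-17]
LOAD_CONST → push 6. Stack: [-17, 6]
BINARY_OP ^ → -17 ^ 6 = -23. Stack: [-23]
STORE_FAST q → q=-23. Stack: []
LOAD_CONST → push 15. Stack: [15]
STORE_FAST x → x=15. Stack: []
LOAD_FAST_LOAD_FAST q,w → push -23,1. Stack: [-23, 1]
BINARY_OP - → -23 - 1 = -24. Stack: [-24]
RETURN_VALUE → return -24.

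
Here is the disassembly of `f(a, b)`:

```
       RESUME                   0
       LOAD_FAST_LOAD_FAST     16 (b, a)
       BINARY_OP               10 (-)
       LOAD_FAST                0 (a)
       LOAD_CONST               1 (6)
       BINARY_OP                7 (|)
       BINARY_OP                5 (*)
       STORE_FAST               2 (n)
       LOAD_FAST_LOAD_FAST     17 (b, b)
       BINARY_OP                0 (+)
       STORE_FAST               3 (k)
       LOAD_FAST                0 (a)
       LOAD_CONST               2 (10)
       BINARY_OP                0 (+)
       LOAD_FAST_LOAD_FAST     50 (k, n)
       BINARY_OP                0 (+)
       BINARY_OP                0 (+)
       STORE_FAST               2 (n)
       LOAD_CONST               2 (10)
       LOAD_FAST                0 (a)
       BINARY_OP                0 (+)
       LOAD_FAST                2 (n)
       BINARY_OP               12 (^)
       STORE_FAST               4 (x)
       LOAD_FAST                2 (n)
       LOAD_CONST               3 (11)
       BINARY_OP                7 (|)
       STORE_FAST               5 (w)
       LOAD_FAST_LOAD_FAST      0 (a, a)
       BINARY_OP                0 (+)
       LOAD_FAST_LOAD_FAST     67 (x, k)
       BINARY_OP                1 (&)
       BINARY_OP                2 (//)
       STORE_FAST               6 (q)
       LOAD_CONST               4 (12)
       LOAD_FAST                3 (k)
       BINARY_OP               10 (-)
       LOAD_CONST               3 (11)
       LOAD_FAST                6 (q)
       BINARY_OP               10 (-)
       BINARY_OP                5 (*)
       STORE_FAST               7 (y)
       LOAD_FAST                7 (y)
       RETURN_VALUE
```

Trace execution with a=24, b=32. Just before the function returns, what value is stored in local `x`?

368

LOAD_FAST_LOAD_FAST b,a → push 32,24. Stack: [32, 24]
BINARY_OP - → 32 - 24 = 8. Stack: [8]
LOAD_FAST a → push 24. Stack: [8, 24]
LOAD_CONST → push 6. Stack: [8, 24, 6]
BINARY_OP | → 24 | 6 = 30. Stack: [8, 30]
BINARY_OP * → 8 * 30 = 240. Stack: [240]
STORE_FAST n → n=240. Stack: []
LOAD_FAST_LOAD_FAST b,b → push 32,32. Stack: [32, 32]
BINARY_OP + → 32 + 32 = 64. Stack: [64]
STORE_FAST k → k=64. Stack: []
LOAD_FAST a → push 24. Stack: [24]
LOAD_CONST → push 10. Stack: [24, 10]
BINARY_OP + → 24 + 10 = 34. Stack: [34]
LOAD_FAST_LOAD_FAST k,n → push 64,240. Stack: [34, 64, 240]
BINARY_OP + → 64 + 240 = 304. Stack: [34, 304]
BINARY_OP + → 34 + 304 = 338. Stack: [338]
STORE_FAST n → n=338. Stack: []
LOAD_CONST → push 10. Stack: [10]
LOAD_FAST a → push 24. Stack: [10, 24]
BINARY_OP + → 10 + 24 = 34. Stack: [34]
LOAD_FAST n → push 338. Stack: [34, 338]
BINARY_OP ^ → 34 ^ 338 = 368. Stack: [368]
STORE_FAST x → x=368. Stack: []
LOAD_FAST n → push 338. Stack: [338]
LOAD_CONST → push 11. Stack: [338, 11]
BINARY_OP | → 338 | 11 = 347. Stack: [347]
STORE_FAST w → w=347. Stack: []
LOAD_FAST_LOAD_FAST a,a → push 24,24. Stack: [24, 24]
BINARY_OP + → 24 + 24 = 48. Stack: [48]
LOAD_FAST_LOAD_FAST x,k → push 368,64. Stack: [48, 368, 64]
BINARY_OP & → 368 & 64 = 64. Stack: [48, 64]
BINARY_OP // → 48 // 64 = 0. Stack: [0]
STORE_FAST q → q=0. Stack: []
LOAD_CONST → push 12. Stack: [12]
LOAD_FAST k → push 64. Stack: [12, 64]
BINARY_OP - → 12 - 64 = -52. Stack: [-52]
LOAD_CONST → push 11. Stack: [-52, 11]
LOAD_FAST q → push 0. Stack: [-52, 11, 0]
BINARY_OP - → 11 - 0 = 11. Stack: [-52, 11]
BINARY_OP * → -52 * 11 = -572. Stack: [-572]
STORE_FAST y → y=-572. Stack: []
LOAD_FAST y → push -572. Stack: [-572]
RETURN_VALUE → return -572.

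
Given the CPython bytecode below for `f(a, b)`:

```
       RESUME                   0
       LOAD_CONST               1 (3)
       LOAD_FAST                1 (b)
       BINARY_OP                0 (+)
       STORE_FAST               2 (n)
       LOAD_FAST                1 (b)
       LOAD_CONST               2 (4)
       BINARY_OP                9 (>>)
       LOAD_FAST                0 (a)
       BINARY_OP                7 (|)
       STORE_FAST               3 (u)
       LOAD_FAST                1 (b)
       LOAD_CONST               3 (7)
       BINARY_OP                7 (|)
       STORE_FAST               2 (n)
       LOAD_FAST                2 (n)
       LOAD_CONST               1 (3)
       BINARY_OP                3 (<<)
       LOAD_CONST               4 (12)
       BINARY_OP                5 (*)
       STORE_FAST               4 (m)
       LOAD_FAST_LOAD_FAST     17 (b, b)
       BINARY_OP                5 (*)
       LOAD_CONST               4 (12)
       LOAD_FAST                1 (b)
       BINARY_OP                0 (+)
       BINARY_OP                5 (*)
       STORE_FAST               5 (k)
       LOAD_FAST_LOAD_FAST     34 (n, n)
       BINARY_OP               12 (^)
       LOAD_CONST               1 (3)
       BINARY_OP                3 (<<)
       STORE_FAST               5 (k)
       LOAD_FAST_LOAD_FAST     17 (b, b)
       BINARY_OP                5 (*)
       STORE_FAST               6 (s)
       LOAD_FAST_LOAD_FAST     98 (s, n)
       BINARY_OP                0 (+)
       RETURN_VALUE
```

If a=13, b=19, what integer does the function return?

LOAD_CONST → push 3. Stack: [3]
LOAD_FAST b → push 19. Stack: [3, 19]
BINARY_OP + → 3 + 19 = 22. Stack: [22]
STORE_FAST n → n=22. Stack: []
LOAD_FAST b → push 19. Stack: [19]
LOAD_CONST → push 4. Stack: [19, 4]
BINARY_OP >> → 19 >> 4 = 1. Stack: [1]
LOAD_FAST a → push 13. Stack: [1, 13]
BINARY_OP | → 1 | 13 = 13. Stack: [13]
STORE_FAST u → u=13. Stack: []
LOAD_FAST b → push 19. Stack: [19]
LOAD_CONST → push 7. Stack: [19, 7]
BINARY_OP | → 19 | 7 = 23. Stack: [23]
STORE_FAST n → n=23. Stack: []
LOAD_FAST n → push 23. Stack: [23]
LOAD_CONST → push 3. Stack: [23, 3]
BINARY_OP << → 23 << 3 = 184. Stack: [184]
LOAD_CONST → push 12. Stack: [184, 12]
BINARY_OP * → 184 * 12 = 2208. Stack: [2208]
STORE_FAST m → m=2208. Stack: []
LOAD_FAST_LOAD_FAST b,b → push 19,19. Stack: [19, 19]
BINARY_OP * → 19 * 19 = 361. Stack: [361]
LOAD_CONST → push 12. Stack: [361, 12]
LOAD_FAST b → push 19. Stack: [361, 12, 19]
BINARY_OP + → 12 + 19 = 31. Stack: [361, 31]
BINARY_OP * → 361 * 31 = 11191. Stack: [11191]
STORE_FAST k → k=11191. Stack: []
LOAD_FAST_LOAD_FAST n,n → push 23,23. Stack: [23, 23]
BINARY_OP ^ → 23 ^ 23 = 0. Stack: [0]
LOAD_CONST → push 3. Stack: [0, 3]
BINARY_OP << → 0 << 3 = 0. Stack: [0]
STORE_FAST k → k=0. Stack: []
LOAD_FAST_LOAD_FAST b,b → push 19,19. Stack: [19, 19]
BINARY_OP * → 19 * 19 = 361. Stack: [361]
STORE_FAST s → s=361. Stack: []
LOAD_FAST_LOAD_FAST s,n → push 361,23. Stack: [361, 23]
BINARY_OP + → 361 + 23 = 384. Stack: [384]
RETURN_VALUE → return 384.

384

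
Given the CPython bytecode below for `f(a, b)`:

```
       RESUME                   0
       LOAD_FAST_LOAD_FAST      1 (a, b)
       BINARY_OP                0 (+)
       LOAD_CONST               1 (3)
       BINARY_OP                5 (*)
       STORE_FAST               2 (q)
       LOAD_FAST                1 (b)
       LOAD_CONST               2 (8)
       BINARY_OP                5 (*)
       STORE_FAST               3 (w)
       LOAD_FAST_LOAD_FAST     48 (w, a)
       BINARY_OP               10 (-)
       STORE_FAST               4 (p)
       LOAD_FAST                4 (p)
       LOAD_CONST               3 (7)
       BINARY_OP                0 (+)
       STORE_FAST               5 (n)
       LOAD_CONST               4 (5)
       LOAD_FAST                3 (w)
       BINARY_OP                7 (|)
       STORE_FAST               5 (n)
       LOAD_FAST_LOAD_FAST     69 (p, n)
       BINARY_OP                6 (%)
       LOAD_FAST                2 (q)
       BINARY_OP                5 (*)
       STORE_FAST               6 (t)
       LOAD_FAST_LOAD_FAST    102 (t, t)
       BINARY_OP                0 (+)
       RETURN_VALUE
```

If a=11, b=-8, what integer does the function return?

LOAD_FAST_LOAD_FAST a,b → push 11,-8. Stack: [11, -8]
BINARY_OP + → 11 + -8 = 3. Stack: [3]
LOAD_CONST → push 3. Stack: [3, 3]
BINARY_OP * → 3 * 3 = 9. Stack: [9]
STORE_FAST q → q=9. Stack: []
LOAD_FAST b → push -8. Stack: [-8]
LOAD_CONST → push 8. Stack: [-8, 8]
BINARY_OP * → -8 * 8 = -64. Stack: [-64]
STORE_FAST w → w=-64. Stack: []
LOAD_FAST_LOAD_FAST w,a → push -64,11. Stack: [-64, 11]
BINARY_OP - → -64 - 11 = -75. Stack: [-75]
STORE_FAST p → p=-75. Stack: []
LOAD_FAST p → push -75. Stack: [-75]
LOAD_CONST → push 7. Stack: [-75, 7]
BINARY_OP + → -75 + 7 = -68. Stack: [-68]
STORE_FAST n → n=-68. Stack: []
LOAD_CONST → push 5. Stack: [5]
LOAD_FAST w → push -64. Stack: [5, -64]
BINARY_OP | → 5 | -64 = -59. Stack: [-59]
STORE_FAST n → n=-59. Stack: []
LOAD_FAST_LOAD_FAST p,n → push -75,-59. Stack: [-75, -59]
BINARY_OP % → -75 % -59 = -16. Stack: [-16]
LOAD_FAST q → push 9. Stack: [-16, 9]
BINARY_OP * → -16 * 9 = -144. Stack: [-144]
STORE_FAST t → t=-144. Stack: []
LOAD_FAST_LOAD_FAST t,t → push -144,-144. Stack: [-144, -144]
BINARY_OP + → -144 + -144 = -288. Stack: [-288]
RETURN_VALUE → return -288.

-288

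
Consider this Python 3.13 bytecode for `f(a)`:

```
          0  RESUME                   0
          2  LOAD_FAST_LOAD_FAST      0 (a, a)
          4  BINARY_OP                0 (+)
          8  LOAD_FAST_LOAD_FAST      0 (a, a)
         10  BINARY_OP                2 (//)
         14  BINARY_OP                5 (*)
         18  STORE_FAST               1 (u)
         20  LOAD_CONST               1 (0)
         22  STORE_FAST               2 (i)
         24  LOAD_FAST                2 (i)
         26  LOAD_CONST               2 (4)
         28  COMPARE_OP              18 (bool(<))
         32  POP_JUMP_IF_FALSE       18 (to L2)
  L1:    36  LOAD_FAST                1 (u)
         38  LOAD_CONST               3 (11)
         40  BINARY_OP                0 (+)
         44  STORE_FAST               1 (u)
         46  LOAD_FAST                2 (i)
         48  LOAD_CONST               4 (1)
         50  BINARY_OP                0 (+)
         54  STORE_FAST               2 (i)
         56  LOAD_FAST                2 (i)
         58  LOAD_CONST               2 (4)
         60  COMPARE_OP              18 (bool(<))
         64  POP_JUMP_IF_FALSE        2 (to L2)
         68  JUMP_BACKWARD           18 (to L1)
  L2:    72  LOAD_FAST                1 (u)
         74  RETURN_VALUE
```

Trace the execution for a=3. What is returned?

50

LOAD_FAST_LOAD_FAST a,a → push 3,3. Stack: [3, 3]
BINARY_OP + → 3 + 3 = 6. Stack: [6]
LOAD_FAST_LOAD_FAST a,a → push 3,3. Stack: [6, 3, 3]
BINARY_OP // → 3 // 3 = 1. Stack: [6, 1]
BINARY_OP * → 6 * 1 = 6. Stack: [6]
STORE_FAST u → u=6. Stack: []
LOAD_CONST → push 0. Stack: [0]
STORE_FAST i → i=0. Stack: []
LOAD_FAST i → push 0. Stack: [0]
LOAD_CONST → push 4. Stack: [0, 4]
COMPARE_OP bool(<) → 0 vs 4 = True. Stack: [True]
POP_JUMP_IF_FALSE → pop True; no jump. Stack: []
LOAD_FAST u → push 6. Stack: [6]
LOAD_CONST → push 11. Stack: [6, 11]
BINARY_OP + → 6 + 11 = 17. Stack: [17]
STORE_FAST u → u=17. Stack: []
LOAD_FAST i → push 0. Stack: [0]
LOAD_CONST → push 1. Stack: [0, 1]
BINARY_OP + → 0 + 1 = 1. Stack: [1]
STORE_FAST i → i=1. Stack: []
LOAD_FAST i → push 1. Stack: [1]
LOAD_CONST → push 4. Stack: [1, 4]
COMPARE_OP bool(<) → 1 vs 4 = True. Stack: [True]
POP_JUMP_IF_FALSE → pop True; no jump. Stack: []
LOAD_FAST u → push 17. Stack: [17]
LOAD_CONST → push 11. Stack: [17, 11]
BINARY_OP + → 17 + 11 = 28. Stack: [28]
STORE_FAST u → u=28. Stack: []
LOAD_FAST i → push 1. Stack: [1]
LOAD_CONST → push 1. Stack: [1, 1]
BINARY_OP + → 1 + 1 = 2. Stack: [2]
STORE_FAST i → i=2. Stack: []
LOAD_FAST i → push 2. Stack: [2]
LOAD_CONST → push 4. Stack: [2, 4]
COMPARE_OP bool(<) → 2 vs 4 = True. Stack: [True]
POP_JUMP_IF_FALSE → pop True; no jump. Stack: []
LOAD_FAST u → push 28. Stack: [28]
LOAD_CONST → push 11. Stack: [28, 11]
BINARY_OP + → 28 + 11 = 39. Stack: [39]
STORE_FAST u → u=39. Stack: []
LOAD_FAST i → push 2. Stack: [2]
LOAD_CONST → push 1. Stack: [2, 1]
BINARY_OP + → 2 + 1 = 3. Stack: [3]
STORE_FAST i → i=3. Stack: []
LOAD_FAST i → push 3. Stack: [3]
LOAD_CONST → push 4. Stack: [3, 4]
COMPARE_OP bool(<) → 3 vs 4 = True. Stack: [True]
POP_JUMP_IF_FALSE → pop True; no jump. Stack: []
LOAD_FAST u → push 39. Stack: [39]
LOAD_CONST → push 11. Stack: [39, 11]
BINARY_OP + → 39 + 11 = 50. Stack: [50]
STORE_FAST u → u=50. Stack: []
LOAD_FAST i → push 3. Stack: [3]
LOAD_CONST → push 1. Stack: [3, 1]
BINARY_OP + → 3 + 1 = 4. Stack: [4]
STORE_FAST i → i=4. Stack: []
LOAD_FAST i → push 4. Stack: [4]
LOAD_CONST → push 4. Stack: [4, 4]
COMPARE_OP bool(<) → 4 vs 4 = False. Stack: [False]
POP_JUMP_IF_FALSE → pop False; jump. Stack: []
LOAD_FAST u → push 50. Stack: [50]
RETURN_VALUE → return 50.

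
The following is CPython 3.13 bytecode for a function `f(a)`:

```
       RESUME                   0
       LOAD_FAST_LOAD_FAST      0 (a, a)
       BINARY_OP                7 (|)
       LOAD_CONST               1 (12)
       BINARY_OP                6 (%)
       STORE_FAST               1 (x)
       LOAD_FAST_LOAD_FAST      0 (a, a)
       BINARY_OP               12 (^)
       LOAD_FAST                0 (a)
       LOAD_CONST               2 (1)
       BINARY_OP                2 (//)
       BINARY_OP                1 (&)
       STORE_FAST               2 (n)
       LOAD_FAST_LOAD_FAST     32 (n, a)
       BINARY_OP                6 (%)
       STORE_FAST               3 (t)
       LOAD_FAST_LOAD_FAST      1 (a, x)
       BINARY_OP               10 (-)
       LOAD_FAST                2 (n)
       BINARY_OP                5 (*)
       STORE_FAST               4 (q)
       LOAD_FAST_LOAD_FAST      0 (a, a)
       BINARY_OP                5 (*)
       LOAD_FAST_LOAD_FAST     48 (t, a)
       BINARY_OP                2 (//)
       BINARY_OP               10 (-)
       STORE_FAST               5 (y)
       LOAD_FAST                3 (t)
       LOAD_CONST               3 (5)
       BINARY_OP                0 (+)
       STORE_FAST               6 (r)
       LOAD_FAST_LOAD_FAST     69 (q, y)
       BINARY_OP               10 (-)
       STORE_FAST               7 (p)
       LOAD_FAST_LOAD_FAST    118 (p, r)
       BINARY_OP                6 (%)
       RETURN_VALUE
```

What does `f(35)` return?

LOAD_FAST_LOAD_FAST a,a → push 35,35. Stack: [35, 35]
BINARY_OP | → 35 | 35 = 35. Stack: [35]
LOAD_CONST → push 12. Stack: [35, 12]
BINARY_OP % → 35 % 12 = 11. Stack: [11]
STORE_FAST x → x=11. Stack: []
LOAD_FAST_LOAD_FAST a,a → push 35,35. Stack: [35, 35]
BINARY_OP ^ → 35 ^ 35 = 0. Stack: [0]
LOAD_FAST a → push 35. Stack: [0, 35]
LOAD_CONST → push 1. Stack: [0, 35, 1]
BINARY_OP // → 35 // 1 = 35. Stack: [0, 35]
BINARY_OP & → 0 & 35 = 0. Stack: [0]
STORE_FAST n → n=0. Stack: []
LOAD_FAST_LOAD_FAST n,a → push 0,35. Stack: [0, 35]
BINARY_OP % → 0 % 35 = 0. Stack: [0]
STORE_FAST t → t=0. Stack: []
LOAD_FAST_LOAD_FAST a,x → push 35,11. Stack: [35, 11]
BINARY_OP - → 35 - 11 = 24. Stack: [24]
LOAD_FAST n → push 0. Stack: [24, 0]
BINARY_OP * → 24 * 0 = 0. Stack: [0]
STORE_FAST q → q=0. Stack: []
LOAD_FAST_LOAD_FAST a,a → push 35,35. Stack: [35, 35]
BINARY_OP * → 35 * 35 = 1225. Stack: [1225]
LOAD_FAST_LOAD_FAST t,a → push 0,35. Stack: [1225, 0, 35]
BINARY_OP // → 0 // 35 = 0. Stack: [1225, 0]
BINARY_OP - → 1225 - 0 = 1225. Stack: [1225]
STORE_FAST y → y=1225. Stack: []
LOAD_FAST t → push 0. Stack: [0]
LOAD_CONST → push 5. Stack: [0, 5]
BINARY_OP + → 0 + 5 = 5. Stack: [5]
STORE_FAST r → r=5. Stack: []
LOAD_FAST_LOAD_FAST q,y → push 0,1225. Stack: [0, 1225]
BINARY_OP - → 0 - 1225 = -1225. Stack: [-1225]
STORE_FAST p → p=-1225. Stack: []
LOAD_FAST_LOAD_FAST p,r → push -1225,5. Stack: [-1225, 5]
BINARY_OP % → -1225 % 5 = 0. Stack: [0]
RETURN_VALUE → return 0.

0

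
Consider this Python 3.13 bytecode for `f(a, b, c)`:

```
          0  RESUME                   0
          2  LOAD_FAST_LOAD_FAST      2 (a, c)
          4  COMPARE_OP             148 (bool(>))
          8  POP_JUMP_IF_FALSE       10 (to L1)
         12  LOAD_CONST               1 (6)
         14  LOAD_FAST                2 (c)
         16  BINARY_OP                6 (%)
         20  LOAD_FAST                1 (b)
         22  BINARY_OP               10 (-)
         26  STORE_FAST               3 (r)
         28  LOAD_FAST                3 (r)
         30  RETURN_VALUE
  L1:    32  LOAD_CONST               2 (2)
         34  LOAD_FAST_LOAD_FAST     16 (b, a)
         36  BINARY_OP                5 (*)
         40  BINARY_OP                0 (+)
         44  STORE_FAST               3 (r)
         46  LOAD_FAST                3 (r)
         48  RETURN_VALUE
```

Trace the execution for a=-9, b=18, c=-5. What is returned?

LOAD_FAST_LOAD_FAST a,c → push -9,-5. Stack: [-9, -5]
COMPARE_OP bool(>) → -9 vs -5 = False. Stack: [False]
POP_JUMP_IF_FALSE → pop False; jump. Stack: []
LOAD_CONST → push 2. Stack: [2]
LOAD_FAST_LOAD_FAST b,a → push 18,-9. Stack: [2, 18, -9]
BINARY_OP * → 18 * -9 = -162. Stack: [2, -162]
BINARY_OP + → 2 + -162 = -160. Stack: [-160]
STORE_FAST r → r=-160. Stack: []
LOAD_FAST r → push -160. Stack: [-160]
RETURN_VALUE → return -160.

-160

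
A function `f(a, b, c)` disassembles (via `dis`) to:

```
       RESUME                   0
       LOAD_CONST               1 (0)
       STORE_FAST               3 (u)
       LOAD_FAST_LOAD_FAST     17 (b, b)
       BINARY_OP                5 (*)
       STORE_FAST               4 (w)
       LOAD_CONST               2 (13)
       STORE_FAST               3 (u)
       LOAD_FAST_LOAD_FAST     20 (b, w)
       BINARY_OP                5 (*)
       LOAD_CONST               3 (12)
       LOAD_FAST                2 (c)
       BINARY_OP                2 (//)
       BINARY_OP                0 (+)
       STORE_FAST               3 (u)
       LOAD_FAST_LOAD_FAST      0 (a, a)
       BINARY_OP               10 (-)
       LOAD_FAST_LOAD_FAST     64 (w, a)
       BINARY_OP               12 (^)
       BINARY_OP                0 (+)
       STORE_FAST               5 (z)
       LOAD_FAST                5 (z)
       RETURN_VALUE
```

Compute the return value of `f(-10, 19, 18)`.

LOAD_CONST → push 0. Stack: [0]
STORE_FAST u → u=0. Stack: []
LOAD_FAST_LOAD_FAST b,b → push 19,19. Stack: [19, 19]
BINARY_OP * → 19 * 19 = 361. Stack: [361]
STORE_FAST w → w=361. Stack: []
LOAD_CONST → push 13. Stack: [13]
STORE_FAST u → u=13. Stack: []
LOAD_FAST_LOAD_FAST b,w → push 19,361. Stack: [19, 361]
BINARY_OP * → 19 * 361 = 6859. Stack: [6859]
LOAD_CONST → push 12. Stack: [6859, 12]
LOAD_FAST c → push 18. Stack: [6859, 12, 18]
BINARY_OP // → 12 // 18 = 0. Stack: [6859, 0]
BINARY_OP + → 6859 + 0 = 6859. Stack: [6859]
STORE_FAST u → u=6859. Stack: []
LOAD_FAST_LOAD_FAST a,a → push -10,-10. Stack: [-10, -10]
BINARY_OP - → -10 - -10 = 0. Stack: [0]
LOAD_FAST_LOAD_FAST w,a → push 361,-10. Stack: [0, 361, -10]
BINARY_OP ^ → 361 ^ -10 = -353. Stack: [0, -353]
BINARY_OP + → 0 + -353 = -353. Stack: [-353]
STORE_FAST z → z=-353. Stack: []
LOAD_FAST z → push -353. Stack: [-353]
RETURN_VALUE → return -353.

-353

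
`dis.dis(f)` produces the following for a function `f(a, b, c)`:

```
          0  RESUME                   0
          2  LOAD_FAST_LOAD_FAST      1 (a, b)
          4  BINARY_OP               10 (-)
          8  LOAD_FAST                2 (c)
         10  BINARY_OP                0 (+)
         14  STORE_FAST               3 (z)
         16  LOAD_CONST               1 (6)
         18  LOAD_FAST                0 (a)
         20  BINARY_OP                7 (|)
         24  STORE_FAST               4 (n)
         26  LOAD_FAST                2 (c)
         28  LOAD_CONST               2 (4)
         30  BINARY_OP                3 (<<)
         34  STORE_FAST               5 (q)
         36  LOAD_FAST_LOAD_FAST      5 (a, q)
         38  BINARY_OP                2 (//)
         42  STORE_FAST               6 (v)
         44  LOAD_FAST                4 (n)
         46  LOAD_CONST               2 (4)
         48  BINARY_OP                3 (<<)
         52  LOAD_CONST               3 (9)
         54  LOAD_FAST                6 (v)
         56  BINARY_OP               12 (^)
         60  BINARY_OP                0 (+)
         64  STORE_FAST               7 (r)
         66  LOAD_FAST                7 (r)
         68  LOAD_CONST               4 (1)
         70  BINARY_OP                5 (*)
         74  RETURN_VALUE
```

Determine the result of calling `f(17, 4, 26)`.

377

LOAD_FAST_LOAD_FAST a,b → push 17,4. Stack: [17, 4]
BINARY_OP - → 17 - 4 = 13. Stack: [13]
LOAD_FAST c → push 26. Stack: [13, 26]
BINARY_OP + → 13 + 26 = 39. Stack: [39]
STORE_FAST z → z=39. Stack: []
LOAD_CONST → push 6. Stack: [6]
LOAD_FAST a → push 17. Stack: [6, 17]
BINARY_OP | → 6 | 17 = 23. Stack: [23]
STORE_FAST n → n=23. Stack: []
LOAD_FAST c → push 26. Stack: [26]
LOAD_CONST → push 4. Stack: [26, 4]
BINARY_OP << → 26 << 4 = 416. Stack: [416]
STORE_FAST q → q=416. Stack: []
LOAD_FAST_LOAD_FAST a,q → push 17,416. Stack: [17, 416]
BINARY_OP // → 17 // 416 = 0. Stack: [0]
STORE_FAST v → v=0. Stack: []
LOAD_FAST n → push 23. Stack: [23]
LOAD_CONST → push 4. Stack: [23, 4]
BINARY_OP << → 23 << 4 = 368. Stack: [368]
LOAD_CONST → push 9. Stack: [368, 9]
LOAD_FAST v → push 0. Stack: [368, 9, 0]
BINARY_OP ^ → 9 ^ 0 = 9. Stack: [368, 9]
BINARY_OP + → 368 + 9 = 377. Stack: [377]
STORE_FAST r → r=377. Stack: []
LOAD_FAST r → push 377. Stack: [377]
LOAD_CONST → push 1. Stack: [377, 1]
BINARY_OP * → 377 * 1 = 377. Stack: [377]
RETURN_VALUE → return 377.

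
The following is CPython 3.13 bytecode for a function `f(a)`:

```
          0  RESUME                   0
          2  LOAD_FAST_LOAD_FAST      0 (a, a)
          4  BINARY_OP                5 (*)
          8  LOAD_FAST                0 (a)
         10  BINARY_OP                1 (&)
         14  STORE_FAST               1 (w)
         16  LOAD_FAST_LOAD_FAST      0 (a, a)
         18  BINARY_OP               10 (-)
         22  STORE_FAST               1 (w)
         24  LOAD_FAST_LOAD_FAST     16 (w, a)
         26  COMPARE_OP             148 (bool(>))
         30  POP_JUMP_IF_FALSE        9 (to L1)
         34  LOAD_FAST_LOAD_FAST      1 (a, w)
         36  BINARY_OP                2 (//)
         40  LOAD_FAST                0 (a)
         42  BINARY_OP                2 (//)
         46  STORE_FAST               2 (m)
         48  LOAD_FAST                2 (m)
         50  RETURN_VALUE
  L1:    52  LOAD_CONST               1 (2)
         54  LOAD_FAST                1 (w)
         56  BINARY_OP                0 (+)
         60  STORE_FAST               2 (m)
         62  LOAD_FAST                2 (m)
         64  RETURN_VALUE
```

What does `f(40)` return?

2

LOAD_FAST_LOAD_FAST a,a → push 40,40. Stack: [40, 40]
BINARY_OP * → 40 * 40 = 1600. Stack: [1600]
LOAD_FAST a → push 40. Stack: [1600, 40]
BINARY_OP & → 1600 & 40 = 0. Stack: [0]
STORE_FAST w → w=0. Stack: []
LOAD_FAST_LOAD_FAST a,a → push 40,40. Stack: [40, 40]
BINARY_OP - → 40 - 40 = 0. Stack: [0]
STORE_FAST w → w=0. Stack: []
LOAD_FAST_LOAD_FAST w,a → push 0,40. Stack: [0, 40]
COMPARE_OP bool(>) → 0 vs 40 = False. Stack: [False]
POP_JUMP_IF_FALSE → pop False; jump. Stack: []
LOAD_CONST → push 2. Stack: [2]
LOAD_FAST w → push 0. Stack: [2, 0]
BINARY_OP + → 2 + 0 = 2. Stack: [2]
STORE_FAST m → m=2. Stack: []
LOAD_FAST m → push 2. Stack: [2]
RETURN_VALUE → return 2.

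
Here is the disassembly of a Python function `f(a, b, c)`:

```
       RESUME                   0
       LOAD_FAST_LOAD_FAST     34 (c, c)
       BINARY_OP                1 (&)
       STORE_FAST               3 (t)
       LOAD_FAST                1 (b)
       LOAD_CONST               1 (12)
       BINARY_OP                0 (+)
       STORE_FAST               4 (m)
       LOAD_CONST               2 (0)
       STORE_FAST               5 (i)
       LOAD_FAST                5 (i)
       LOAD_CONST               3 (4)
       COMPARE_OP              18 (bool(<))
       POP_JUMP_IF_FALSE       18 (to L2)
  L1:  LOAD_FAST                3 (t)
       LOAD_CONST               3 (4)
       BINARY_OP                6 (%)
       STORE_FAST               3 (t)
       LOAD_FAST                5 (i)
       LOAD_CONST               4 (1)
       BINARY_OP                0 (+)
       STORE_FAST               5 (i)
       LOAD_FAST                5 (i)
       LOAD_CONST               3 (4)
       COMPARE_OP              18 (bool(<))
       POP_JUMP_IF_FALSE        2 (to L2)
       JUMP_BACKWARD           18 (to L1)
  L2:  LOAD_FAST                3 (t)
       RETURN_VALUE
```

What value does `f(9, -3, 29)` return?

LOAD_FAST_LOAD_FAST c,c → push 29,29. Stack: [29, 29]
BINARY_OP & → 29 & 29 = 29. Stack: [29]
STORE_FAST t → t=29. Stack: []
LOAD_FAST b → push -3. Stack: [-3]
LOAD_CONST → push 12. Stack: [-3, 12]
BINARY_OP + → -3 + 12 = 9. Stack: [9]
STORE_FAST m → m=9. Stack: []
LOAD_CONST → push 0. Stack: [0]
STORE_FAST i → i=0. Stack: []
LOAD_FAST i → push 0. Stack: [0]
LOAD_CONST → push 4. Stack: [0, 4]
COMPARE_OP bool(<) → 0 vs 4 = True. Stack: [True]
POP_JUMP_IF_FALSE → pop True; no jump. Stack: []
LOAD_FAST t → push 29. Stack: [29]
LOAD_CONST → push 4. Stack: [29, 4]
BINARY_OP % → 29 % 4 = 1. Stack: [1]
STORE_FAST t → t=1. Stack: []
LOAD_FAST i → push 0. Stack: [0]
LOAD_CONST → push 1. Stack: [0, 1]
BINARY_OP + → 0 + 1 = 1. Stack: [1]
STORE_FAST i → i=1. Stack: []
LOAD_FAST i → push 1. Stack: [1]
LOAD_CONST → push 4. Stack: [1, 4]
COMPARE_OP bool(<) → 1 vs 4 = True. Stack: [True]
POP_JUMP_IF_FALSE → pop True; no jump. Stack: []
LOAD_FAST t → push 1. Stack: [1]
LOAD_CONST → push 4. Stack: [1, 4]
BINARY_OP % → 1 % 4 = 1. Stack: [1]
STORE_FAST t → t=1. Stack: []
LOAD_FAST i → push 1. Stack: [1]
LOAD_CONST → push 1. Stack: [1, 1]
BINARY_OP + → 1 + 1 = 2. Stack: [2]
STORE_FAST i → i=2. Stack: []
LOAD_FAST i → push 2. Stack: [2]
LOAD_CONST → push 4. Stack: [2, 4]
COMPARE_OP bool(<) → 2 vs 4 = True. Stack: [True]
POP_JUMP_IF_FALSE → pop True; no jump. Stack: []
LOAD_FAST t → push 1. Stack: [1]
LOAD_CONST → push 4. Stack: [1, 4]
BINARY_OP % → 1 % 4 = 1. Stack: [1]
STORE_FAST t → t=1. Stack: []
LOAD_FAST i → push 2. Stack: [2]
LOAD_CONST → push 1. Stack: [2, 1]
BINARY_OP + → 2 + 1 = 3. Stack: [3]
STORE_FAST i → i=3. Stack: []
LOAD_FAST i → push 3. Stack: [3]
LOAD_CONST → push 4. Stack: [3, 4]
COMPARE_OP bool(<) → 3 vs 4 = True. Stack: [True]
POP_JUMP_IF_FALSE → pop True; no jump. Stack: []
LOAD_FAST t → push 1. Stack: [1]
LOAD_CONST → push 4. Stack: [1, 4]
BINARY_OP % → 1 % 4 = 1. Stack: [1]
STORE_FAST t → t=1. Stack: []
LOAD_FAST i → push 3. Stack: [3]
LOAD_CONST → push 1. Stack: [3, 1]
BINARY_OP + → 3 + 1 = 4. Stack: [4]
STORE_FAST i → i=4. Stack: []
LOAD_FAST i → push 4. Stack: [4]
LOAD_CONST → push 4. Stack: [4, 4]
COMPARE_OP bool(<) → 4 vs 4 = False. Stack: [False]
POP_JUMP_IF_FALSE → pop False; jump. Stack: []
LOAD_FAST t → push 1. Stack: [1]
RETURN_VALUE → return 1.

1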